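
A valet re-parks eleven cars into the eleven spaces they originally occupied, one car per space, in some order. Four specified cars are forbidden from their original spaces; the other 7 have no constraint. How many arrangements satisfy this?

27422640

Inclusion-exclusion on the 4 forbidden self-matches:
Σ_{j=0}^{4} (-1)^j C(4,j)(11-j)!
= C(4,0)·11! - C(4,1)·10! + C(4,2)·9! - C(4,3)·8! + C(4,4)·7!
= 39916800 - 14515200 + 2177280 - 161280 + 5040
= 27422640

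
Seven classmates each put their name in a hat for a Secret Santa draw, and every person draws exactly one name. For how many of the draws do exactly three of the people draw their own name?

315

Pick the 3 fixed positions: C(7,3) = 35 ways.
The remaining 4 must be deranged: !4 = 9.
Total: 35 × 9 = 315.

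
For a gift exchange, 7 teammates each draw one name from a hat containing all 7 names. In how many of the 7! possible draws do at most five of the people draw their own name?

5039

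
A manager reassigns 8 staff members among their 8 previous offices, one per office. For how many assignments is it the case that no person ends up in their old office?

By inclusion-exclusion, !8 = Σ (-1)^k · 8!/k! for k=0..8
= 8! - 8!/1! + 8!/2! - 8!/3! + 8!/4! - 8!/5! + 8!/6! - 8!/7! + 8!/8!
= 40320 - 40320 + 20160 - 6720 + 1680 - 336 + 56 - 8 + 1
= 14833

14833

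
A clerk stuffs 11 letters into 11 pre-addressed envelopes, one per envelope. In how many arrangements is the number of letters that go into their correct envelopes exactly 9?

Pick the 9 fixed positions: C(11,9) = 55 ways.
The other 2 form a derangement: !2 = 1.
Total: 55 × 1 = 55.

55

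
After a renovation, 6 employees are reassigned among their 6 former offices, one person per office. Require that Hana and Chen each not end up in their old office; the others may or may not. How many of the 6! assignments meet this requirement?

504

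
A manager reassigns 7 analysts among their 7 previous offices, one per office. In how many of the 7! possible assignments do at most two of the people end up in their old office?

4633

# with exactly i fixed is C(7,i)·!(7-i); sum over i=0..2:
  i=0: C(7,0)·!7 = 1·1854 = 1854
  i=1: C(7,1)·!6 = 7·265 = 1855
  i=2: C(7,2)·!5 = 21·44 = 924
Total = 4633.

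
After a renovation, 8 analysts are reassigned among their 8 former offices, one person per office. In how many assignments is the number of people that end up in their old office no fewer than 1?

25487

Sum C(8,i)·!(8-i) for i = 1..8:
  i=1: C(8,1)·!7 = 8·1854 = 14832
  i=2: C(8,2)·!6 = 28·265 = 7420
  i=3: C(8,3)·!5 = 56·44 = 2464
  i=4: C(8,4)·!4 = 70·9 = 630
  i=5: C(8,5)·!3 = 56·2 = 112
  i=6: C(8,6)·!2 = 28·1 = 28
  i=7: C(8,7)·!1 = 8·0 = 0
  i=8: C(8,8)·!0 = 1·1 = 1
Total = 25487.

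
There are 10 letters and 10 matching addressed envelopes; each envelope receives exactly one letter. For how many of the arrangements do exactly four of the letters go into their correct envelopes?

Choose which 4 of the 10 are fixed: C(10,4) = 210.
The remaining 6 must be deranged: !6 = 265.
Total: 210 × 265 = 55650.

55650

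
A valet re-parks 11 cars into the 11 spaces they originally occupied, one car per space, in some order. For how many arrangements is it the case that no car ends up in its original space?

14684570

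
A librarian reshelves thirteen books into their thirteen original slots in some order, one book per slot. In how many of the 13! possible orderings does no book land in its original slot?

2290792932

The number of derangements of 13 is !13 = Σ_{k=0}^{13} (-1)^k·13!/k!
= 13! - 13!/1! + 13!/2! - 13!/3! + 13!/4! - 13!/5! + 13!/6! - 13!/7! + 13!/8! - 13!/9! + 13!/10! - 13!/11! + 13!/12! - 13!/13!
= 6227020800 - 6227020800 + 3113510400 - 1037836800 + 259459200 - 51891840 + 8648640 - 1235520 + 154440 - 17160 + 1716 - 156 + 13 - 1
= 2290792932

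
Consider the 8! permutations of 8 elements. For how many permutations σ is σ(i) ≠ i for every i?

The number of derangements of 8 is !8 = Σ_{k=0}^{8} (-1)^k·8!/k!
= 8! - 8!/1! + 8!/2! - 8!/3! + 8!/4! - 8!/5! + 8!/6! - 8!/7! + 8!/8!
= 40320 - 40320 + 20160 - 6720 + 1680 - 336 + 56 - 8 + 1
= 14833

14833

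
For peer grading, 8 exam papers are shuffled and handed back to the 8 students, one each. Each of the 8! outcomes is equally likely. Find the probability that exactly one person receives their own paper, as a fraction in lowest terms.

103/280

Favorable outcomes: C(8,1)·!7 = 8·1854 = 14832.
Total outcomes: 8! = 40320.
Probability = 14832/40320 = 103/280.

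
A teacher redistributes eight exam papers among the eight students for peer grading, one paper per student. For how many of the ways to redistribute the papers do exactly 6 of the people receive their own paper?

28

Choose which 6 of the 8 are fixed: C(8,6) = 28.
The remaining 2 must be deranged: !2 = 1.
Total: 28 × 1 = 28.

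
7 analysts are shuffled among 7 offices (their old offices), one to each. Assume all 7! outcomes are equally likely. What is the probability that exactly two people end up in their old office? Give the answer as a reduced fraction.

Favorable outcomes: C(7,2)·!5 = 21·44 = 924.
Total outcomes: 7! = 5040.
Probability = 924/5040 = 11/60.

11/60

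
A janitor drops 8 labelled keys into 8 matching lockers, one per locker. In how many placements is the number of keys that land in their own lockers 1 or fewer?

29665

Sum C(8,i)·!(8-i) for i = 0..1:
  i=0: C(8,0)·!8 = 1·14833 = 14833
  i=1: C(8,1)·!7 = 8·1854 = 14832
Total = 29665.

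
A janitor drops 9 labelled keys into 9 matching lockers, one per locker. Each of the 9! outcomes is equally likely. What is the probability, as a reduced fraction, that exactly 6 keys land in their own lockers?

1/2160

Favorable outcomes: C(9,6)·!3 = 84·2 = 168.
Total outcomes: 9! = 362880.
Probability = 168/362880 = 1/2160.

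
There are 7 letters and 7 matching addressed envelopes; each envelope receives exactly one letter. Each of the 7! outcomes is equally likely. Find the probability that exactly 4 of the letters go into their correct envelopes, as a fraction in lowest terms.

1/72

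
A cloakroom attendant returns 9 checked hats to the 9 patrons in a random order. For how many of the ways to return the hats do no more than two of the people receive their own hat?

333737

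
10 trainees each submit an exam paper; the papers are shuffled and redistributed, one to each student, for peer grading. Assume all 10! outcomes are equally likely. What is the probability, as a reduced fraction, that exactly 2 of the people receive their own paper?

2119/11520

Favorable outcomes: C(10,2)·!8 = 45·14833 = 667485.
Total outcomes: 10! = 3628800.
Probability = 667485/3628800 = 2119/11520.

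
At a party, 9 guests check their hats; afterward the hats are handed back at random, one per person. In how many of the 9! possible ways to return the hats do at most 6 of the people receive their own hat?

362843

# with exactly i fixed is C(9,i)·!(9-i); sum over i=0..6:
  i=0: C(9,0)·!9 = 1·133496 = 133496
  i=1: C(9,1)·!8 = 9·14833 = 133497
  i=2: C(9,2)·!7 = 36·1854 = 66744
  i=3: C(9,3)·!6 = 84·265 = 22260
  i=4: C(9,4)·!5 = 126·44 = 5544
  i=5: C(9,5)·!4 = 126·9 = 1134
  i=6: C(9,6)·!3 = 84·2 = 168
Total = 362843.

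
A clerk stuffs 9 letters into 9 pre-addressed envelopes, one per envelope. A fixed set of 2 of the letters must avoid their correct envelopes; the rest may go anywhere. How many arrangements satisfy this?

287280

Inclusion-exclusion on the 2 forbidden self-matches:
Σ_{j=0}^{2} (-1)^j C(2,j)(9-j)!
= C(2,0)·9! - C(2,1)·8! + C(2,2)·7!
= 362880 - 80640 + 5040
= 287280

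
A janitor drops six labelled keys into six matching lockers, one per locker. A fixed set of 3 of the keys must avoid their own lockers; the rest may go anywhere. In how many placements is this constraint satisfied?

Inclusion-exclusion on the 3 forbidden self-matches:
Σ_{j=0}^{3} (-1)^j C(3,j)(6-j)!
= C(3,0)·6! - C(3,1)·5! + C(3,2)·4! - C(3,3)·3!
= 720 - 360 + 72 - 6
= 426

426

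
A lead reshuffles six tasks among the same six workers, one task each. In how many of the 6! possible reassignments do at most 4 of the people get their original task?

# with exactly i fixed is C(6,i)·!(6-i); sum over i=0..4:
  i=0: C(6,0)·!6 = 1·265 = 265
  i=1: C(6,1)·!5 = 6·44 = 264
  i=2: C(6,2)·!4 = 15·9 = 135
  i=3: C(6,3)·!3 = 20·2 = 40
  i=4: C(6,4)·!2 = 15·1 = 15
Total = 719.

719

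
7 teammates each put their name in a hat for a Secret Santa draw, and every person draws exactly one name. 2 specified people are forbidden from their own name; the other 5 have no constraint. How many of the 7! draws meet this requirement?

3720

Let A_j be the event that the j-th constrained one is fixed. By inclusion-exclusion over the 2 events:
Σ_{j=0}^{2} (-1)^j C(2,j)(7-j)!
= C(2,0)·7! - C(2,1)·6! + C(2,2)·5!
= 5040 - 1440 + 120
= 3720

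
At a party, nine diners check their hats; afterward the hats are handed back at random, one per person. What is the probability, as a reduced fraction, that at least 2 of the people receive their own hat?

95887/362880

Favorable outcomes: Σ_{i≥2} C(9,i)·!(9-i) = 36·1854 + 84·265 + 126·44 + 126·9 + 84·2 + 36·1 + 9·0 + 1·1 = 95887.
Total outcomes: 9! = 362880.
Probability = 95887/362880 = 95887/362880.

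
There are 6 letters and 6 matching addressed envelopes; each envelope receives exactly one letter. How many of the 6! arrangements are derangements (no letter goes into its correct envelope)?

265

Use !n = n·!(n-1) + (-1)^n.
!6 = 6·44 + 1 = 265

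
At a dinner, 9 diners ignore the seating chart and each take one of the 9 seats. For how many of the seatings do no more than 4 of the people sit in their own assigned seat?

361541

# with exactly i fixed is C(9,i)·!(9-i); sum over i=0..4:
  i=0: C(9,0)·!9 = 1·133496 = 133496
  i=1: C(9,1)·!8 = 9·14833 = 133497
  i=2: C(9,2)·!7 = 36·1854 = 66744
  i=3: C(9,3)·!6 = 84·265 = 22260
  i=4: C(9,4)·!5 = 126·44 = 5544
Total = 361541.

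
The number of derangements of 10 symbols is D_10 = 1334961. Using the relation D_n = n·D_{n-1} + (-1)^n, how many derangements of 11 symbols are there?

D_11 = 11·1334961 - 1 = 14684570.

14684570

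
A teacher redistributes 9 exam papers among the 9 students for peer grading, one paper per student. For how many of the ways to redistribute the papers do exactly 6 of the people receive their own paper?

168

Pick the 6 fixed positions: C(9,6) = 84 ways.
The other 3 form a derangement: !3 = 2.
Total: 84 × 2 = 168.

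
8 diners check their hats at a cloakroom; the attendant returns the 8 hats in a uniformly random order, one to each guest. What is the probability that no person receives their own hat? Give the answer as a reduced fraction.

Favorable outcomes: !8 = 14833.
Total outcomes: 8! = 40320.
Probability = 14833/40320 = 2119/5760.

2119/5760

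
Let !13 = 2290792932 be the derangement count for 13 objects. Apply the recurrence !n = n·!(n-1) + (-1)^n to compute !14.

!14 = 14·2290792932 + 1 = 32071101049.

32071101049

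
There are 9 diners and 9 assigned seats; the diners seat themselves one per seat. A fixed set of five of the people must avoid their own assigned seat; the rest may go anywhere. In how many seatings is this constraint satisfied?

Let A_j be the event that the j-th constrained one is fixed. By inclusion-exclusion over the 5 events:
Σ_{j=0}^{5} (-1)^j C(5,j)(9-j)!
= C(5,0)·9! - C(5,1)·8! + C(5,2)·7! - C(5,3)·6! + C(5,4)·5! - C(5,5)·4!
= 362880 - 201600 + 50400 - 7200 + 600 - 24
= 205056

205056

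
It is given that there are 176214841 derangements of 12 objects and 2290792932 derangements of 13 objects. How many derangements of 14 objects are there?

32071101049

!14 = (14-1)·(!13 + !12) = 13·(2290792932 + 176214841) = 13·2467007773 = 32071101049.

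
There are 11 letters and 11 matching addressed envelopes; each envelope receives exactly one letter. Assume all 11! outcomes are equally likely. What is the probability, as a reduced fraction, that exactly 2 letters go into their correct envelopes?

16687/90720

Favorable outcomes: C(11,2)·!9 = 55·133496 = 7342280.
Total outcomes: 11! = 39916800.
Probability = 7342280/39916800 = 16687/90720.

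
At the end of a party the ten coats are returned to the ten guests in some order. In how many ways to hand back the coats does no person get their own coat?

By inclusion-exclusion, !10 = Σ (-1)^k · 10!/k! for k=0..10
= 10! - 10!/1! + 10!/2! - 10!/3! + 10!/4! - 10!/5! + 10!/6! - 10!/7! + 10!/8! - 10!/9! + 10!/10!
= 3628800 - 3628800 + 1814400 - 604800 + 151200 - 30240 + 5040 - 720 + 90 - 10 + 1
= 1334961

1334961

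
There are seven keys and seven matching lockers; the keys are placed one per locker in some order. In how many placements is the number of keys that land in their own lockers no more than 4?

5018

# with exactly i fixed is C(7,i)·!(7-i); sum over i=0..4:
  i=0: C(7,0)·!7 = 1·1854 = 1854
  i=1: C(7,1)·!6 = 7·265 = 1855
  i=2: C(7,2)·!5 = 21·44 = 924
  i=3: C(7,3)·!4 = 35·9 = 315
  i=4: C(7,4)·!3 = 35·2 = 70
Total = 5018.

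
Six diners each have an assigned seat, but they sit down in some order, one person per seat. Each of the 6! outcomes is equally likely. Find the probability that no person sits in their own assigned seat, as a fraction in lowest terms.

53/144

Favorable outcomes: !6 = 265.
Total outcomes: 6! = 720.
Probability = 265/720 = 53/144.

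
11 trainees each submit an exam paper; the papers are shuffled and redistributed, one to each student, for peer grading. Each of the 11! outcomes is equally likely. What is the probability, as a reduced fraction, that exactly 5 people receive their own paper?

53/17280

Favorable outcomes: C(11,5)·!6 = 462·265 = 122430.
Total outcomes: 11! = 39916800.
Probability = 122430/39916800 = 53/17280.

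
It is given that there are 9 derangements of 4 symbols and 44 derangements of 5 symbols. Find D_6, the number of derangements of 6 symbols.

265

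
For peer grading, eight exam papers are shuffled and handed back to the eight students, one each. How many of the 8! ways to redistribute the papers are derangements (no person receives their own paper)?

The subfactorial !8 = [8!/e] (nearest integer).
8! = 40320, and 40320/e ≈ 14832.90, so !8 = 14833.

14833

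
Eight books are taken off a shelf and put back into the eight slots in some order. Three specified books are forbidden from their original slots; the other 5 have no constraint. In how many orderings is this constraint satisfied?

27240

Let A_j be the event that the j-th constrained one is fixed. By inclusion-exclusion over the 3 events:
Σ_{j=0}^{3} (-1)^j C(3,j)(8-j)!
= C(3,0)·8! - C(3,1)·7! + C(3,2)·6! - C(3,3)·5!
= 40320 - 15120 + 2160 - 120
= 27240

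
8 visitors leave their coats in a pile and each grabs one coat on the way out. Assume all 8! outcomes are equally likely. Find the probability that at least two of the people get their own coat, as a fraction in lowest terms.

Favorable outcomes: Σ_{i≥2} C(8,i)·!(8-i) = 28·265 + 56·44 + 70·9 + 56·2 + 28·1 + 8·0 + 1·1 = 10655.
Total outcomes: 8! = 40320.
Probability = 10655/40320 = 2131/8064.

2131/8064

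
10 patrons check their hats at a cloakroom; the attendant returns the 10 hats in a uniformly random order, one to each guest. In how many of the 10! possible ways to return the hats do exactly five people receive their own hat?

Choose which 5 of the 10 are fixed: C(10,5) = 252.
The other 5 form a derangement: !5 = 44.
Total: 252 × 44 = 11088.

11088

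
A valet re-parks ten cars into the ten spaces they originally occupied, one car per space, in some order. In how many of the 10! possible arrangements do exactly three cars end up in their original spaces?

222480

Pick the 3 fixed positions: C(10,3) = 120 ways.
The other 7 form a derangement: !7 = 1854.
Total: 120 × 1854 = 222480.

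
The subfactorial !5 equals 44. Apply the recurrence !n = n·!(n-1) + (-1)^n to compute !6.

!6 = 6·44 + 1 = 265.

265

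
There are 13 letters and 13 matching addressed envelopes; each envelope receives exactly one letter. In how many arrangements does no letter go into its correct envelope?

2290792932

Recurrence: !13 = 13·!12 + (-1)^13.
!13 = 13·176214841 - 1 = 2290792932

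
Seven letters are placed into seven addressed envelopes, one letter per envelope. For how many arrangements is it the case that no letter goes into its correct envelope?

1854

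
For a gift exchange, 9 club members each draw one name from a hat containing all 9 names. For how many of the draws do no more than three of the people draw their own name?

355997

Sum C(9,i)·!(9-i) for i = 0..3:
  i=0: C(9,0)·!9 = 1·133496 = 133496
  i=1: C(9,1)·!8 = 9·14833 = 133497
  i=2: C(9,2)·!7 = 36·1854 = 66744
  i=3: C(9,3)·!6 = 84·265 = 22260
Total = 355997.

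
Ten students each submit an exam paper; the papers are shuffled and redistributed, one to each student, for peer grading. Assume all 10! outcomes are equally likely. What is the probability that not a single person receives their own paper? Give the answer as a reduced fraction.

16481/44800

Favorable outcomes: !10 = 1334961.
Total outcomes: 10! = 3628800.
Probability = 1334961/3628800 = 16481/44800.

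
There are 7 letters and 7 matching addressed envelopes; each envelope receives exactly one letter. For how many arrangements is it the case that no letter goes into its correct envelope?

1854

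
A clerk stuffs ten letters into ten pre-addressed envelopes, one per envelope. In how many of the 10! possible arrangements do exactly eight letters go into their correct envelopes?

45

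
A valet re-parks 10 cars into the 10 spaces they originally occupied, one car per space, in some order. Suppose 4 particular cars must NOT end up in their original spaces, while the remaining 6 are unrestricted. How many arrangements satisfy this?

2399760

Let A_j be the event that the j-th constrained one is fixed. By inclusion-exclusion over the 4 events:
Σ_{j=0}^{4} (-1)^j C(4,j)(10-j)!
= C(4,0)·10! - C(4,1)·9! + C(4,2)·8! - C(4,3)·7! + C(4,4)·6!
= 3628800 - 1451520 + 241920 - 20160 + 720
= 2399760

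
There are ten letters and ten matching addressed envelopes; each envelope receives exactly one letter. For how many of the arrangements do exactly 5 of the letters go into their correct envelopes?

11088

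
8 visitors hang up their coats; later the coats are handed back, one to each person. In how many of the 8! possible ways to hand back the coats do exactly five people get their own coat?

112

Pick the 5 fixed positions: C(8,5) = 56 ways.
The remaining 3 must be deranged: !3 = 2.
Total: 56 × 2 = 112.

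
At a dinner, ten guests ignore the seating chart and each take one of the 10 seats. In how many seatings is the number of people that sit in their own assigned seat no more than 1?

2669921

Sum C(10,i)·!(10-i) for i = 0..1:
  i=0: C(10,0)·!10 = 1·1334961 = 1334961
  i=1: C(10,1)·!9 = 10·133496 = 1334960
Total = 2669921.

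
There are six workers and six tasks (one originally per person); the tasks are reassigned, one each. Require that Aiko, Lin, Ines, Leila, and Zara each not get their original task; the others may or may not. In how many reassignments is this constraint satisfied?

309

Inclusion-exclusion on the 5 forbidden self-matches:
Σ_{j=0}^{5} (-1)^j C(5,j)(6-j)!
= C(5,0)·6! - C(5,1)·5! + C(5,2)·4! - C(5,3)·3! + C(5,4)·2! - C(5,5)·1!
= 720 - 600 + 240 - 60 + 10 - 1
= 309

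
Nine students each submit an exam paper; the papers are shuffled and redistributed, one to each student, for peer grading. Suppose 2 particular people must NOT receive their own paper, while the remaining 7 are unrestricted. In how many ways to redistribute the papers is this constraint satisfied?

Let A_j be the event that the j-th constrained one is fixed. By inclusion-exclusion over the 2 events:
Σ_{j=0}^{2} (-1)^j C(2,j)(9-j)!
= C(2,0)·9! - C(2,1)·8! + C(2,2)·7!
= 362880 - 80640 + 5040
= 287280

287280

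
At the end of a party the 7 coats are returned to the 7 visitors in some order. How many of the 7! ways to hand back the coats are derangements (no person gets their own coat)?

1854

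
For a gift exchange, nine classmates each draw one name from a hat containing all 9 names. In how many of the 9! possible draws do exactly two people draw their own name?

66744

Pick the 2 fixed positions: C(9,2) = 36 ways.
The other 7 form a derangement: !7 = 1854.
Total: 36 × 1854 = 66744.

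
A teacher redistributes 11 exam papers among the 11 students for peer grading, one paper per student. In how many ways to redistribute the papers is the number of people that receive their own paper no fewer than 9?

Sum C(11,i)·!(11-i) for i = 9..11:
  i=9: C(11,9)·!2 = 55·1 = 55
  i=10: C(11,10)·!1 = 11·0 = 0
  i=11: C(11,11)·!0 = 1·1 = 1
Total = 56.

56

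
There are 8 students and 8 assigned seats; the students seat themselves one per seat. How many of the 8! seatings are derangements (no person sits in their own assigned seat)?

14833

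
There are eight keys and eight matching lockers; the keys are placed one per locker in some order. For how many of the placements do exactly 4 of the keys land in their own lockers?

630

Pick the 4 fixed positions: C(8,4) = 70 ways.
The other 4 form a derangement: !4 = 9.
Total: 70 × 9 = 630.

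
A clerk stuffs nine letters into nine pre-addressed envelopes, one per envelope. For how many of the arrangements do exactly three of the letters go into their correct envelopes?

Choose which 3 of the 9 are fixed: C(9,3) = 84.
The remaining 6 must be deranged: !6 = 265.
Total: 84 × 265 = 22260.

22260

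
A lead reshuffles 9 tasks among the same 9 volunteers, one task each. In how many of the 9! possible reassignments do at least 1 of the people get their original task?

# with exactly i fixed is C(9,i)·!(9-i); sum over i=1..9:
  i=1: C(9,1)·!8 = 9·14833 = 133497
  i=2: C(9,2)·!7 = 36·1854 = 66744
  i=3: C(9,3)·!6 = 84·265 = 22260
  i=4: C(9,4)·!5 = 126·44 = 5544
  i=5: C(9,5)·!4 = 126·9 = 1134
  i=6: C(9,6)·!3 = 84·2 = 168
  i=7: C(9,7)·!2 = 36·1 = 36
  i=8: C(9,8)·!1 = 9·0 = 0
  i=9: C(9,9)·!0 = 1·1 = 1
Total = 229384.

229384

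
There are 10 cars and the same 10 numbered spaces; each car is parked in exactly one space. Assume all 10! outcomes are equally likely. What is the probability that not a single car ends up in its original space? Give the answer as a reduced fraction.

16481/44800

Favorable outcomes: !10 = 1334961.
Total outcomes: 10! = 3628800.
Probability = 1334961/3628800 = 16481/44800.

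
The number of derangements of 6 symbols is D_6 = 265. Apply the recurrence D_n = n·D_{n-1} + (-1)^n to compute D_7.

1854

D_7 = 7·265 - 1 = 1854.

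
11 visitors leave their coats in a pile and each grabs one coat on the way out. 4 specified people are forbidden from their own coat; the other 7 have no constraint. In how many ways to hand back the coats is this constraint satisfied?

27422640

Let A_j be the event that the j-th constrained one is fixed. By inclusion-exclusion over the 4 events:
Σ_{j=0}^{4} (-1)^j C(4,j)(11-j)!
= C(4,0)·11! - C(4,1)·10! + C(4,2)·9! - C(4,3)·8! + C(4,4)·7!
= 39916800 - 14515200 + 2177280 - 161280 + 5040
= 27422640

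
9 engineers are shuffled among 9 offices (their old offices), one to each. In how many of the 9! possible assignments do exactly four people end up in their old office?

5544

Pick the 4 fixed positions: C(9,4) = 126 ways.
The remaining 5 must be deranged: !5 = 44.
Total: 126 × 44 = 5544.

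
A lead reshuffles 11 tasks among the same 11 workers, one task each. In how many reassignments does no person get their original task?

14684570

By inclusion-exclusion, !11 = Σ (-1)^k · 11!/k! for k=0..11
= 11! - 11!/1! + 11!/2! - 11!/3! + 11!/4! - 11!/5! + 11!/6! - 11!/7! + 11!/8! - 11!/9! + 11!/10! - 11!/11!
= 39916800 - 39916800 + 19958400 - 6652800 + 1663200 - 332640 + 55440 - 7920 + 990 - 110 + 11 - 1
= 14684570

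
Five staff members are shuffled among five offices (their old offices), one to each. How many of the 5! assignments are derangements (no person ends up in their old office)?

44

The number of derangements of 5 is !5 = Σ_{k=0}^{5} (-1)^k·5!/k!
= 5! - 5!/1! + 5!/2! - 5!/3! + 5!/4! - 5!/5!
= 120 - 120 + 60 - 20 + 5 - 1
= 44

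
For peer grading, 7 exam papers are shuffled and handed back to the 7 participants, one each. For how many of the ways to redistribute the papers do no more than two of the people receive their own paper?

# with exactly i fixed is C(7,i)·!(7-i); sum over i=0..2:
  i=0: C(7,0)·!7 = 1·1854 = 1854
  i=1: C(7,1)·!6 = 7·265 = 1855
  i=2: C(7,2)·!5 = 21·44 = 924
Total = 4633.

4633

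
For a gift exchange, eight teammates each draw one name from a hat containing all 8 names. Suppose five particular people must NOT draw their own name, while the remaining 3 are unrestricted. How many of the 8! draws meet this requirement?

21234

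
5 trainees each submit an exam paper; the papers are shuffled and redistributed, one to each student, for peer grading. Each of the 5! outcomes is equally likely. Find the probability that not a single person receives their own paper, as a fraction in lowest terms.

11/30

Favorable outcomes: !5 = 44.
Total outcomes: 5! = 120.
Probability = 44/120 = 11/30.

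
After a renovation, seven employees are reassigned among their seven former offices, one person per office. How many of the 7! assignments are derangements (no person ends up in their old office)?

1854

!7 is the nearest integer to 7!/e.
7! = 5040, and 5040/e ≈ 1854.11, so !7 = 1854.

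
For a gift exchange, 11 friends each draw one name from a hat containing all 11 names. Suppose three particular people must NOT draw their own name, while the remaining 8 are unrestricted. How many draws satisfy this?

Inclusion-exclusion on the 3 forbidden self-matches:
Σ_{j=0}^{3} (-1)^j C(3,j)(11-j)!
= C(3,0)·11! - C(3,1)·10! + C(3,2)·9! - C(3,3)·8!
= 39916800 - 10886400 + 1088640 - 40320
= 30078720

30078720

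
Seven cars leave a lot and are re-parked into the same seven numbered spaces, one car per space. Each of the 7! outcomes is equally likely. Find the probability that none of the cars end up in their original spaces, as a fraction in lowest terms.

Favorable outcomes: !7 = 1854.
Total outcomes: 7! = 5040.
Probability = 1854/5040 = 103/280.

103/280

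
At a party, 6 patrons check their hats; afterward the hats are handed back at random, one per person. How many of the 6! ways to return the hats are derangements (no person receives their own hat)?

265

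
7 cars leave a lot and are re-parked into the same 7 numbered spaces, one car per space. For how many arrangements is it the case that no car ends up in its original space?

1854

By inclusion-exclusion, !7 = Σ (-1)^k · 7!/k! for k=0..7
= 7! - 7!/1! + 7!/2! - 7!/3! + 7!/4! - 7!/5! + 7!/6! - 7!/7!
= 5040 - 5040 + 2520 - 840 + 210 - 42 + 7 - 1
= 1854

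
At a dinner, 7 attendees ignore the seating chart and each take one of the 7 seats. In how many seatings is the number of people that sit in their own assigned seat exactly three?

315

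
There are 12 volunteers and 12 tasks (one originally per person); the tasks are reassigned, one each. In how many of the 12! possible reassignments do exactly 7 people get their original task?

34848

Pick the 7 fixed positions: C(12,7) = 792 ways.
The other 5 form a derangement: !5 = 44.
Total: 792 × 44 = 34848.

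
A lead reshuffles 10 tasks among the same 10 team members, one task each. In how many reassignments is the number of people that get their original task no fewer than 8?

46

Sum C(10,i)·!(10-i) for i = 8..10:
  i=8: C(10,8)·!2 = 45·1 = 45
  i=9: C(10,9)·!1 = 10·0 = 0
  i=10: C(10,10)·!0 = 1·1 = 1
Total = 46.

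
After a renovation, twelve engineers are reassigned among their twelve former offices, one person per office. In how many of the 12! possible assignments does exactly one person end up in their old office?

Choose which one of the 12 is fixed: C(12,1) = 12.
The remaining 11 must be deranged: !11 = 14684570.
Total: 12 × 14684570 = 176214840.

176214840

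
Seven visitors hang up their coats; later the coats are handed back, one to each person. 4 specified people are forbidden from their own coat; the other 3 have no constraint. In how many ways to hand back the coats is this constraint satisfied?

2790

Inclusion-exclusion on the 4 forbidden self-matches:
Σ_{j=0}^{4} (-1)^j C(4,j)(7-j)!
= C(4,0)·7! - C(4,1)·6! + C(4,2)·5! - C(4,3)·4! + C(4,4)·3!
= 5040 - 2880 + 720 - 96 + 6
= 2790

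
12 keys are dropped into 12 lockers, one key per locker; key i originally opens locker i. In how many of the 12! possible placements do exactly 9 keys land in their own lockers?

440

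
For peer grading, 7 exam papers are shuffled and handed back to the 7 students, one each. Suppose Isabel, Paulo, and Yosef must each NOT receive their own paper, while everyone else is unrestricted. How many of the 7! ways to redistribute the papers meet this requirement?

3216

Let A_j be the event that the j-th constrained one is fixed. By inclusion-exclusion over the 3 events:
Σ_{j=0}^{3} (-1)^j C(3,j)(7-j)!
= C(3,0)·7! - C(3,1)·6! + C(3,2)·5! - C(3,3)·4!
= 5040 - 2160 + 360 - 24
= 3216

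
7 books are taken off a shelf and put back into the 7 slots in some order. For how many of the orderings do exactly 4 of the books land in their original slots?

70

Pick the 4 fixed positions: C(7,4) = 35 ways.
The other 3 form a derangement: !3 = 2.
Total: 35 × 2 = 70.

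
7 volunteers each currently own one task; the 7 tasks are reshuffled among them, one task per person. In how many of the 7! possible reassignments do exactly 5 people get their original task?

Choose which 5 of the 7 are fixed: C(7,5) = 21.
The remaining 2 must be deranged: !2 = 1.
Total: 21 × 1 = 21.

21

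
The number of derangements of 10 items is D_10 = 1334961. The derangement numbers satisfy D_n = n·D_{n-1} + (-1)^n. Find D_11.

D_11 = 11·1334961 - 1 = 14684570.

14684570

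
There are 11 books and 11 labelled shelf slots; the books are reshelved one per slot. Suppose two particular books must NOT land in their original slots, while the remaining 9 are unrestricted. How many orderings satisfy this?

33022080

Inclusion-exclusion on the 2 forbidden self-matches:
Σ_{j=0}^{2} (-1)^j C(2,j)(11-j)!
= C(2,0)·11! - C(2,1)·10! + C(2,2)·9!
= 39916800 - 7257600 + 362880
= 33022080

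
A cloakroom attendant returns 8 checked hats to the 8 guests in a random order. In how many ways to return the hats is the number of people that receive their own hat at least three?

3235

# with exactly i fixed is C(8,i)·!(8-i); sum over i=3..8:
  i=3: C(8,3)·!5 = 56·44 = 2464
  i=4: C(8,4)·!4 = 70·9 = 630
  i=5: C(8,5)·!3 = 56·2 = 112
  i=6: C(8,6)·!2 = 28·1 = 28
  i=7: C(8,7)·!1 = 8·0 = 0
  i=8: C(8,8)·!0 = 1·1 = 1
Total = 3235.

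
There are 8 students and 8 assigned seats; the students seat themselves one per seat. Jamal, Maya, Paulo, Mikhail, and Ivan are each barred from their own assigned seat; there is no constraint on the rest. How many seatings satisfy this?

21234

Let A_j be the event that the j-th constrained one is fixed. By inclusion-exclusion over the 5 events:
Σ_{j=0}^{5} (-1)^j C(5,j)(8-j)!
= C(5,0)·8! - C(5,1)·7! + C(5,2)·6! - C(5,3)·5! + C(5,4)·4! - C(5,5)·3!
= 40320 - 25200 + 7200 - 1200 + 120 - 6
= 21234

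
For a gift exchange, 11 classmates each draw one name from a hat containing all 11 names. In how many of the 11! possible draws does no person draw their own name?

14684570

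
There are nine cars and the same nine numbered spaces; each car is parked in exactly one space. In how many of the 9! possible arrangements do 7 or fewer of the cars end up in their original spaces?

362879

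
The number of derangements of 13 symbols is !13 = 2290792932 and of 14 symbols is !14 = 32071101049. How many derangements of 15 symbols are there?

481066515734

!15 = (15-1)·(!14 + !13) = 14·(32071101049 + 2290792932) = 14·34361893981 = 481066515734.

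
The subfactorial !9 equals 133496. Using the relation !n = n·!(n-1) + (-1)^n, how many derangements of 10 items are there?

1334961

!10 = 10·133496 + 1 = 1334961.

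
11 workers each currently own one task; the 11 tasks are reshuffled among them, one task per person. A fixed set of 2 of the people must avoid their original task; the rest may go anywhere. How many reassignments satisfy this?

33022080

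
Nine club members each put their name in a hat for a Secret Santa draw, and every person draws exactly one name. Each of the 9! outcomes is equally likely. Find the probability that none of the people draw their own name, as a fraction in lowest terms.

16687/45360

Favorable outcomes: !9 = 133496.
Total outcomes: 9! = 362880.
Probability = 133496/362880 = 16687/45360.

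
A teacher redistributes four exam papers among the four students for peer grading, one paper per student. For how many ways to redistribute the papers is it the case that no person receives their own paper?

Use !n = n·!(n-1) + (-1)^n.
!4 = 4·2 + 1 = 9

9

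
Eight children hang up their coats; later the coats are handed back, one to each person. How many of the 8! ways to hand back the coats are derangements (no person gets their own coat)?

14833

Use !n = n·!(n-1) + (-1)^n.
!8 = 8·1854 + 1 = 14833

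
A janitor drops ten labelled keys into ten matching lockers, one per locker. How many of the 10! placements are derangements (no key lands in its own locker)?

1334961

Recurrence: !10 = 9·(!9 + !8).
!10 = 9·(133496 + 14833) = 9·148329 = 1334961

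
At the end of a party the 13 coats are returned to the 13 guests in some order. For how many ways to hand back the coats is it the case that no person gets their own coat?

2290792932

!13 is the nearest integer to 13!/e.
13! = 6227020800, and 6227020800/e ≈ 2290792932.07, so !13 = 2290792932.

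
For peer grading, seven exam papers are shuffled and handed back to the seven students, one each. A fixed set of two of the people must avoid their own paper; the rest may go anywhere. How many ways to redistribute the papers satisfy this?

Let A_j be the event that the j-th constrained one is fixed. By inclusion-exclusion over the 2 events:
Σ_{j=0}^{2} (-1)^j C(2,j)(7-j)!
= C(2,0)·7! - C(2,1)·6! + C(2,2)·5!
= 5040 - 1440 + 120
= 3720

3720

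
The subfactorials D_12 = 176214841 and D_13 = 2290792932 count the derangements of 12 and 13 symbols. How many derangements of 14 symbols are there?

32071101049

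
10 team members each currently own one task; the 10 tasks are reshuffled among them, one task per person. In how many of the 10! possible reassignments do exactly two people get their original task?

667485

Choose which 2 of the 10 are fixed: C(10,2) = 45.
The remaining 8 must be deranged: !8 = 14833.
Total: 45 × 14833 = 667485.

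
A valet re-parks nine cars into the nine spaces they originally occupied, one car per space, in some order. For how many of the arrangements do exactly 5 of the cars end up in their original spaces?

1134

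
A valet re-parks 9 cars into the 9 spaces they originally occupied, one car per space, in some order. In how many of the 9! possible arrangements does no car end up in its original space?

133496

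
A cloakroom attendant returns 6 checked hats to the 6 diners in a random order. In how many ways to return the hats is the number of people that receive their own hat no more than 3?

704

# with exactly i fixed is C(6,i)·!(6-i); sum over i=0..3:
  i=0: C(6,0)·!6 = 1·265 = 265
  i=1: C(6,1)·!5 = 6·44 = 264
  i=2: C(6,2)·!4 = 15·9 = 135
  i=3: C(6,3)·!3 = 20·2 = 40
Total = 704.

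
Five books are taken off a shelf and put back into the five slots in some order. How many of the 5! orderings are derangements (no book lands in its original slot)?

44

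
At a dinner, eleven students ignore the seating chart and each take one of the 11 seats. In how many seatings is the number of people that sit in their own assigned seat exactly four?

Pick the 4 fixed positions: C(11,4) = 330 ways.
The other 7 form a derangement: !7 = 1854.
Total: 330 × 1854 = 611820.

611820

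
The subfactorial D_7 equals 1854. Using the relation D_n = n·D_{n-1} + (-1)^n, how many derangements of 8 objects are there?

14833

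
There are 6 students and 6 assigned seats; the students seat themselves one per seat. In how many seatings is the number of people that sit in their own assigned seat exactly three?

40

Pick the 3 fixed positions: C(6,3) = 20 ways.
The remaining 3 must be deranged: !3 = 2.
Total: 20 × 2 = 40.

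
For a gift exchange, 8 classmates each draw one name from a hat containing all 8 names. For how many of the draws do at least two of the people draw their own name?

Sum C(8,i)·!(8-i) for i = 2..8:
  i=2: C(8,2)·!6 = 28·265 = 7420
  i=3: C(8,3)·!5 = 56·44 = 2464
  i=4: C(8,4)·!4 = 70·9 = 630
  i=5: C(8,5)·!3 = 56·2 = 112
  i=6: C(8,6)·!2 = 28·1 = 28
  i=7: C(8,7)·!1 = 8·0 = 0
  i=8: C(8,8)·!0 = 1·1 = 1
Total = 10655.

10655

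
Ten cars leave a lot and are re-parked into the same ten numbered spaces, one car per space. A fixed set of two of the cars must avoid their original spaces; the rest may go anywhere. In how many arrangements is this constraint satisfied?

Let A_j be the event that the j-th constrained one is fixed. By inclusion-exclusion over the 2 events:
Σ_{j=0}^{2} (-1)^j C(2,j)(10-j)!
= C(2,0)·10! - C(2,1)·9! + C(2,2)·8!
= 3628800 - 725760 + 40320
= 2943360

2943360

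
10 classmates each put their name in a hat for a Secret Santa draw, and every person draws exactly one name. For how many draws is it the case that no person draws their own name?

Use !n = (n-1)(!(n-1) + !(n-2)).
!10 = 9·(133496 + 14833) = 9·148329 = 1334961

1334961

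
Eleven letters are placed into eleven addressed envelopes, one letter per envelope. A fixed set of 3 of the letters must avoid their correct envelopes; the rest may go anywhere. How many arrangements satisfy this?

Inclusion-exclusion on the 3 forbidden self-matches:
Σ_{j=0}^{3} (-1)^j C(3,j)(11-j)!
= C(3,0)·11! - C(3,1)·10! + C(3,2)·9! - C(3,3)·8!
= 39916800 - 10886400 + 1088640 - 40320
= 30078720

30078720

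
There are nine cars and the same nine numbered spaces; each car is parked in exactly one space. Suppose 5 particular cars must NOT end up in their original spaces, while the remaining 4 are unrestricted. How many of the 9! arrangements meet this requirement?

205056

Inclusion-exclusion on the 5 forbidden self-matches:
Σ_{j=0}^{5} (-1)^j C(5,j)(9-j)!
= C(5,0)·9! - C(5,1)·8! + C(5,2)·7! - C(5,3)·6! + C(5,4)·5! - C(5,5)·4!
= 362880 - 201600 + 50400 - 7200 + 600 - 24
= 205056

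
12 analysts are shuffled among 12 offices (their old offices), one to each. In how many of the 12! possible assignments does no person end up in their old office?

176214841

Use !n = n·!(n-1) + (-1)^n.
!12 = 12·14684570 + 1 = 176214841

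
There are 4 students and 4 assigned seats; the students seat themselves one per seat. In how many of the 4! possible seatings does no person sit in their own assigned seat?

9

!4 is the nearest integer to 4!/e.
4! = 24, and 24/e ≈ 8.83, so !4 = 9.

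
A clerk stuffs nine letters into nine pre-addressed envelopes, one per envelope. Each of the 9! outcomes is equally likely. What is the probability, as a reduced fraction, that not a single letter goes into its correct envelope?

Favorable outcomes: !9 = 133496.
Total outcomes: 9! = 362880.
Probability = 133496/362880 = 16687/45360.

16687/45360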